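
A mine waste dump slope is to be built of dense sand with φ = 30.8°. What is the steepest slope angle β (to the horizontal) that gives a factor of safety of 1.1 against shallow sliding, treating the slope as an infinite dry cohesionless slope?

For an infinite dry cohesionless slope FS = tanφ/tanβ, so tanβ = tanφ / FS.
tanβ = tan30.8° / 1.1 = 0.5961 / 1.1 = 0.5419
β = arctan(0.5419) = 28.45°

β = 28.5°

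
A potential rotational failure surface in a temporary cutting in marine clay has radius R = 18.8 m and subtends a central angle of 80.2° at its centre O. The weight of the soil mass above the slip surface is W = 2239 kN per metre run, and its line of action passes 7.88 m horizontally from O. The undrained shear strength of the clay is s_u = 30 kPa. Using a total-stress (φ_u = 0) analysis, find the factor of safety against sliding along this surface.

Taking moments about the centre O, the resisting moment is provided by the undrained shear strength acting along the arc:
Arc length L_a = R·θ = 18.8·(80.2°·π/180) = 18.8·1.3998 = 26.32 m
M_R = s_u·L_a·R = 30·26.32·18.8 = 14841.9 kN·m/m
M_D = W·d = 2239·7.88 = 17643.3 kN·m/m
FS = M_R / M_D = 14841.9 / 17643.3 = 0.841

FS = 0.84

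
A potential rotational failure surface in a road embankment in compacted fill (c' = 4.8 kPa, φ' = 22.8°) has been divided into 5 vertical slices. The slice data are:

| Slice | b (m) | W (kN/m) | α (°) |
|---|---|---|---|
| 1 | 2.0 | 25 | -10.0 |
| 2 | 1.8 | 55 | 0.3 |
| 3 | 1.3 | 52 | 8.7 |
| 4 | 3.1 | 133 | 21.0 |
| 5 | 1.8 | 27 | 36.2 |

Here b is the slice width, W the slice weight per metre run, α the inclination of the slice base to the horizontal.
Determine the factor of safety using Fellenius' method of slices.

Ordinary method of slices: FS = Σ[c'·Δl_i + (W_i cosα_i)·tanφ'] / Σ W_i sinα_i, with Δl_i = b_i / cosα_i.
Slice 1: Δl = 2.0/cos(-10.0°) = 2.031 m; N'_1 = 25·cos(-10.0°) = 24.6; c'Δl = 9.75; W sinα = -4.3
Slice 2: Δl = 1.8/cos0.3° = 1.800 m; N'_2 = 55·cos0.3° = 55.0; c'Δl = 8.64; W sinα = 0.3
Slice 3: Δl = 1.3/cos8.7° = 1.315 m; N'_3 = 52·cos8.7° = 51.4; c'Δl = 6.31; W sinα = 7.9
Slice 4: Δl = 3.1/cos21.0° = 3.321 m; N'_4 = 133·cos21.0° = 124.2; c'Δl = 15.94; W sinα = 47.7
Slice 5: Δl = 1.8/cos36.2° = 2.231 m; N'_5 = 27·cos36.2° = 21.8; c'Δl = 10.71; W sinα = 15.9
Σc'Δl = 51.3 kN/m; ΣN' = 277.0 kN/m; ΣW sinα = 67.4 kN/m
Resisting = 51.3 + 277.0·tan22.8° = 51.3 + 116.4 = 167.8 kN/m
FS = 167.8 / 67.4 = 2.488

FS = 2.49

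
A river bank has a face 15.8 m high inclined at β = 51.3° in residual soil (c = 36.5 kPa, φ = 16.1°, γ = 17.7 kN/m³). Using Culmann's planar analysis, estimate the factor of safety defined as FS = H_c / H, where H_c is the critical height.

FS = 2.14

H_c = (4c/γ) · sinβ cosφ / [1 − cos(β − φ)]
    = (4·36.5/17.7) · sin51.3°·cos16.1° / [1 − cos35.2°]
    = 8.249 · 0.7498 / 0.1829 = 33.82 m
FS = H_c / H = 33.82 / 15.8 = 2.141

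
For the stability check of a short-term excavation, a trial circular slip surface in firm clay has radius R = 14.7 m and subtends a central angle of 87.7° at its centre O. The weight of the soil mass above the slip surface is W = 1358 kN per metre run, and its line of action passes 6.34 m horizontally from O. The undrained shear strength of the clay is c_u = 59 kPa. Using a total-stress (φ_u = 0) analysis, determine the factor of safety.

Taking moments about the centre O, the resisting moment is provided by the undrained shear strength acting along the arc:
Arc length L_a = R·θ = 14.7·(87.7°·π/180) = 14.7·1.5307 = 22.50 m
M_R = c_u·L_a·R = 59·22.50·14.7 = 19514.8 kN·m/m
M_D = W·d = 1358·6.34 = 8609.7 kN·m/m
FS = M_R / M_D = 19514.8 / 8609.7 = 2.267

FS = 2.27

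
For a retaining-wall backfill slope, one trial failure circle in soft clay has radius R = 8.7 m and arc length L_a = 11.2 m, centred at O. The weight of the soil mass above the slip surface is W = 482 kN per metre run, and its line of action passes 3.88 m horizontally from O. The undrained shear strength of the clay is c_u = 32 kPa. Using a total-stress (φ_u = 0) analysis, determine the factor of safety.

Taking moments about the centre O, the resisting moment is provided by the undrained shear strength acting along the arc:
M_R = c_u·L_a·R = 32·11.20·8.7 = 3118.1 kN·m/m
M_D = W·d = 482·3.88 = 1870.2 kN·m/m
FS = M_R / M_D = 3118.1 / 1870.2 = 1.667

FS = 1.67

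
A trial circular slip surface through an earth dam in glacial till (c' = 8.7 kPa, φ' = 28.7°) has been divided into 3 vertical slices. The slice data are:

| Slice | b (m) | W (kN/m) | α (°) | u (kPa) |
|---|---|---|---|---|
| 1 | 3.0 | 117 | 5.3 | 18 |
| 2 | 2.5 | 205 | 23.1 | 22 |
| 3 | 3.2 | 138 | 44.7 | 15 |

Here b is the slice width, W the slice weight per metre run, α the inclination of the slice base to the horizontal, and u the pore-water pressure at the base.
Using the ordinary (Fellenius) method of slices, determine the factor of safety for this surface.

Ordinary method of slices: FS = Σ[c'·Δl_i + (W_i cosα_i − u_i·Δl_i)·tanφ'] / Σ W_i sinα_i, with Δl_i = b_i / cosα_i.
Slice 1: Δl = 3.0/cos5.3° = 3.013 m; N'_1 = 117·cos5.3° − 18·3.013 = 62.3; c'Δl = 26.21; W sinα = 10.8
Slice 2: Δl = 2.5/cos23.1° = 2.718 m; N'_2 = 205·cos23.1° − 22·2.718 = 128.8; c'Δl = 23.65; W sinα = 80.4
Slice 3: Δl = 3.2/cos44.7° = 4.502 m; N'_3 = 138·cos44.7° − 15·4.502 = 30.6; c'Δl = 39.17; W sinα = 97.1
Σc'Δl = 89.0 kN/m; ΣN' = 221.6 kN/m; ΣW sinα = 188.3 kN/m
Resisting = 89.0 + 221.6·tan28.7° = 89.0 + 121.3 = 210.3 kN/m
FS = 210.3 / 188.3 = 1.117

FS = 1.12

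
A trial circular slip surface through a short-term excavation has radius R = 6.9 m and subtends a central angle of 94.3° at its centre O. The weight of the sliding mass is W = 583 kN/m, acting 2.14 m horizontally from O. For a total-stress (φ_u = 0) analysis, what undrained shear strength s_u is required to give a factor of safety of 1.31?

FS = s_u·L_a·R / (W·d), so s_u = FS·W·d / (L_a·R).
Arc length L_a = R·θ = 6.9·(94.3°·π/180) = 6.9·1.6458 = 11.36 m
s_u = 1.31·583·2.14 / (11.36·6.9) = 1634.4 / 78.36 = 20.86 kPa

s_u = 20.9 kPa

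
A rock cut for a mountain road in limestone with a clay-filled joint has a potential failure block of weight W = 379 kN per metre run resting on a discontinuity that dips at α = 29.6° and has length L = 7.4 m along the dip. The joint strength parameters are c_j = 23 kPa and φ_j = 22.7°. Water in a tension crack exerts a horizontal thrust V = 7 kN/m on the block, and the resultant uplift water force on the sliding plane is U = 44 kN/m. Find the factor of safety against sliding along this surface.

Resolving the block weight along and normal to the plane and applying the Mohr–Coulomb strength on the joint:
N' = W cosα − U − V sinα = 379·cos29.6° − 44 − 7·sin29.6° = 282.1 kN/m
Driving force T = W sinα + V cosα = 379·sin29.6° + 7·cos29.6° = 193.3 kN/m
Resisting force R = c_j·L + N'·tanφ_j = 23·7.4 + 282.1·tan22.7° = 170.2 + 118.0 = 288.2 kN/m
FS = R / T = 288.2 / 193.3 = 1.491

FS = 1.49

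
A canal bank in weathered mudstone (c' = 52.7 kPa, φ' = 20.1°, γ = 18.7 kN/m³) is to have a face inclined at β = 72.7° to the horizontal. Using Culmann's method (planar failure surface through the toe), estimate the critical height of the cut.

H_c = 25.74 m

Culmann's analysis gives the critical failure plane at α_cr = (β + φ')/2 = (72.7 + 20.1)/2 = 46.4°, and the critical height
H_c = (4c'/γ) · sinβ cosφ' / [1 − cos(β − φ')]
    = (4·52.7/18.7) · sin72.7°·cos20.1° / [1 − cos(52.6°)]
    = 11.273 · 0.9548·0.9391 / [1 − 0.6074]
    = 11.273 · 0.8966 / 0.3926
    = 25.74 m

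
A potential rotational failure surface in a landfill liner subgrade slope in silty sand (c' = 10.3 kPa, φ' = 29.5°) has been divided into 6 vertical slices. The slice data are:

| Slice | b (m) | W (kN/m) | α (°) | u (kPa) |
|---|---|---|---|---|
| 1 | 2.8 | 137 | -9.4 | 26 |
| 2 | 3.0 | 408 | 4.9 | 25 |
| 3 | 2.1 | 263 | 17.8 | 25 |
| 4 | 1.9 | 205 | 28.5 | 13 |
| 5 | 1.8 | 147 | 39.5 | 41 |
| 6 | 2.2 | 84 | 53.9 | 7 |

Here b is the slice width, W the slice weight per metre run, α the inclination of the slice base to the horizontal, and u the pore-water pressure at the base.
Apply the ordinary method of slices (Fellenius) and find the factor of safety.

FS = 1.73

Ordinary method of slices: FS = Σ[c'·Δl_i + (W_i cosα_i − u_i·Δl_i)·tanφ'] / Σ W_i sinα_i, with Δl_i = b_i / cosα_i.
Slice 1: Δl = 2.8/cos(-9.4°) = 2.838 m; N'_1 = 137·cos(-9.4°) − 26·2.838 = 61.4; c'Δl = 29.23; W sinα = -22.4
Slice 2: Δl = 3.0/cos4.9° = 3.011 m; N'_2 = 408·cos4.9° − 25·3.011 = 331.2; c'Δl = 31.01; W sinα = 34.9
Slice 3: Δl = 2.1/cos17.8° = 2.206 m; N'_3 = 263·cos17.8° − 25·2.206 = 195.3; c'Δl = 22.72; W sinα = 80.4
Slice 4: Δl = 1.9/cos28.5° = 2.162 m; N'_4 = 205·cos28.5° − 13·2.162 = 152.1; c'Δl = 22.27; W sinα = 97.8
Slice 5: Δl = 1.8/cos39.5° = 2.333 m; N'_5 = 147·cos39.5° − 41·2.333 = 17.8; c'Δl = 24.03; W sinα = 93.5
Slice 6: Δl = 2.2/cos53.9° = 3.734 m; N'_6 = 84·cos53.9° − 7·3.734 = 23.4; c'Δl = 38.46; W sinα = 67.9
Σc'Δl = 167.7 kN/m; ΣN' = 781.1 kN/m; ΣW sinα = 352.1 kN/m
Resisting = 167.7 + 781.1·tan29.5° = 167.7 + 441.9 = 609.6 kN/m
FS = 609.6 / 352.1 = 1.732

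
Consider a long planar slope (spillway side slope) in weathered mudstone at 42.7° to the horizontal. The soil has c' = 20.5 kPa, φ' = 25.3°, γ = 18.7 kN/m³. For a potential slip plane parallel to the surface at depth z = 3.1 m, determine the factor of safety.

FS = 1.22

For an infinite slope with a slip plane parallel to the surface (no pore pressure): FS = [c' + γz cos²β tanφ'] / [γz sinβ cosβ].
γz = 18.7·3.1 = 57.97 kN/m²
Numerator = 20.5 + 57.97·cos²42.7°·tan25.3° = 20.5 + 57.97·0.5401·0.4727 = 35.300 kPa
Denominator = 57.97·sin42.7°·cos42.7° = 57.97·0.6782·0.7349 = 28.892 kPa
FS = 35.300 / 28.892 = 1.222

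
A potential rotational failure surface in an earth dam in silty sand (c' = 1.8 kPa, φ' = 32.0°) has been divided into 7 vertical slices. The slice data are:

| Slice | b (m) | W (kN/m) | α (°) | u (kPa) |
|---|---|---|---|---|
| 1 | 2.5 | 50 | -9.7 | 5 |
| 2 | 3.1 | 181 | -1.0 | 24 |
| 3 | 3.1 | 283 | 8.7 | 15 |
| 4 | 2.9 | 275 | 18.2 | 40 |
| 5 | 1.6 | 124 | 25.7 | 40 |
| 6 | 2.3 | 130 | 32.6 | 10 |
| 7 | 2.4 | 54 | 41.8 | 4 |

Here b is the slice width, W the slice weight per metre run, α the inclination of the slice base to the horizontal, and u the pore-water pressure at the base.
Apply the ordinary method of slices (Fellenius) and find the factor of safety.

Ordinary method of slices: FS = Σ[c'·Δl_i + (W_i cosα_i − u_i·Δl_i)·tanφ'] / Σ W_i sinα_i, with Δl_i = b_i / cosα_i.
Slice 1: Δl = 2.5/cos(-9.7°) = 2.536 m; N'_1 = 50·cos(-9.7°) − 5·2.536 = 36.6; c'Δl = 4.57; W sinα = -8.4
Slice 2: Δl = 3.1/cos(-1.0°) = 3.100 m; N'_2 = 181·cos(-1.0°) − 24·3.100 = 106.6; c'Δl = 5.58; W sinα = -3.2
Slice 3: Δl = 3.1/cos8.7° = 3.136 m; N'_3 = 283·cos8.7° − 15·3.136 = 232.7; c'Δl = 5.64; W sinα = 42.8
Slice 4: Δl = 2.9/cos18.2° = 3.053 m; N'_4 = 275·cos18.2° − 40·3.053 = 139.1; c'Δl = 5.49; W sinα = 85.9
Slice 5: Δl = 1.6/cos25.7° = 1.776 m; N'_5 = 124·cos25.7° − 40·1.776 = 40.7; c'Δl = 3.20; W sinα = 53.8
Slice 6: Δl = 2.3/cos32.6° = 2.730 m; N'_6 = 130·cos32.6° − 10·2.730 = 82.2; c'Δl = 4.91; W sinα = 70.0
Slice 7: Δl = 2.4/cos41.8° = 3.219 m; N'_7 = 54·cos41.8° − 4·3.219 = 27.4; c'Δl = 5.79; W sinα = 36.0
Σc'Δl = 35.2 kN/m; ΣN' = 665.3 kN/m; ΣW sinα = 276.9 kN/m
Resisting = 35.2 + 665.3·tan32.0° = 35.2 + 415.7 = 450.9 kN/m
FS = 450.9 / 276.9 = 1.628

FS = 1.63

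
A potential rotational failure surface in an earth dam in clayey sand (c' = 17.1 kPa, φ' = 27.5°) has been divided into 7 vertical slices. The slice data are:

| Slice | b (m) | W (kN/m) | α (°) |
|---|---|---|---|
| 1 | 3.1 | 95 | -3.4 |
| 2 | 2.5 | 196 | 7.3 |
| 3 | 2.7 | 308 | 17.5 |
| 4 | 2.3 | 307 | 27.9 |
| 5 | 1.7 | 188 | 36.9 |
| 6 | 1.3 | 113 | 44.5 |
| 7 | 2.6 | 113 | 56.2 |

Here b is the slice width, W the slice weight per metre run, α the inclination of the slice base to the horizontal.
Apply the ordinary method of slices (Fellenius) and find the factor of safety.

Ordinary method of slices: FS = Σ[c'·Δl_i + (W_i cosα_i)·tanφ'] / Σ W_i sinα_i, with Δl_i = b_i / cosα_i.
Slice 1: Δl = 3.1/cos(-3.4°) = 3.105 m; N'_1 = 95·cos(-3.4°) = 94.8; c'Δl = 53.10; W sinα = -5.6
Slice 2: Δl = 2.5/cos7.3° = 2.520 m; N'_2 = 196·cos7.3° = 194.4; c'Δl = 43.10; W sinα = 24.9
Slice 3: Δl = 2.7/cos17.5° = 2.831 m; N'_3 = 308·cos17.5° = 293.7; c'Δl = 48.41; W sinα = 92.6
Slice 4: Δl = 2.3/cos27.9° = 2.602 m; N'_4 = 307·cos27.9° = 271.3; c'Δl = 44.50; W sinα = 143.7
Slice 5: Δl = 1.7/cos36.9° = 2.126 m; N'_5 = 188·cos36.9° = 150.3; c'Δl = 36.35; W sinα = 112.9
Slice 6: Δl = 1.3/cos44.5° = 1.823 m; N'_6 = 113·cos44.5° = 80.6; c'Δl = 31.17; W sinα = 79.2
Slice 7: Δl = 2.6/cos56.2° = 4.674 m; N'_7 = 113·cos56.2° = 62.9; c'Δl = 79.92; W sinα = 93.9
Σc'Δl = 336.6 kN/m; ΣN' = 1148.1 kN/m; ΣW sinα = 541.5 kN/m
Resisting = 336.6 + 1148.1·tan27.5° = 336.6 + 597.7 = 934.2 kN/m
FS = 934.2 / 541.5 = 1.725

FS = 1.73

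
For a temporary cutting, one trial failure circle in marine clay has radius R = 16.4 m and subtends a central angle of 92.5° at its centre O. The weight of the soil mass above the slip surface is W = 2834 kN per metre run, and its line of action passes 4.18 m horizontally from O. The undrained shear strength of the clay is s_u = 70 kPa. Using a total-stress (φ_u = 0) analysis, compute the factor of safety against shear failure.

FS = 2.57

Taking moments about the centre O, the resisting moment is provided by the undrained shear strength acting along the arc:
Arc length L_a = R·θ = 16.4·(92.5°·π/180) = 16.4·1.6144 = 26.48 m
M_R = s_u·L_a·R = 70·26.48·16.4 = 30395.2 kN·m/m
M_D = W·d = 2834·4.18 = 11846.1 kN·m/m
FS = M_R / M_D = 30395.2 / 11846.1 = 2.566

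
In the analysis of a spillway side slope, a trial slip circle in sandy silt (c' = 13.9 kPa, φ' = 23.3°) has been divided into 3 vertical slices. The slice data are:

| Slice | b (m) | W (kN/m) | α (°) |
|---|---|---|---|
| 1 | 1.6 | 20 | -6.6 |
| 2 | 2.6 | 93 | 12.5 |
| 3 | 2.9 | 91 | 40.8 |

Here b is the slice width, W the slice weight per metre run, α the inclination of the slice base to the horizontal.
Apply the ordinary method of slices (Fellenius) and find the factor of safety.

Ordinary method of slices: FS = Σ[c'·Δl_i + (W_i cosα_i)·tanφ'] / Σ W_i sinα_i, with Δl_i = b_i / cosα_i.
Slice 1: Δl = 1.6/cos(-6.6°) = 1.611 m; N'_1 = 20·cos(-6.6°) = 19.9; c'Δl = 22.39; W sinα = -2.3
Slice 2: Δl = 2.6/cos12.5° = 2.663 m; N'_2 = 93·cos12.5° = 90.8; c'Δl = 37.02; W sinα = 20.1
Slice 3: Δl = 2.9/cos40.8° = 3.831 m; N'_3 = 91·cos40.8° = 68.9; c'Δl = 53.25; W sinα = 59.5
Σc'Δl = 112.7 kN/m; ΣN' = 179.5 kN/m; ΣW sinα = 77.3 kN/m
Resisting = 112.7 + 179.5·tan23.3° = 112.7 + 77.3 = 190.0 kN/m
FS = 190.0 / 77.3 = 2.458

FS = 2.46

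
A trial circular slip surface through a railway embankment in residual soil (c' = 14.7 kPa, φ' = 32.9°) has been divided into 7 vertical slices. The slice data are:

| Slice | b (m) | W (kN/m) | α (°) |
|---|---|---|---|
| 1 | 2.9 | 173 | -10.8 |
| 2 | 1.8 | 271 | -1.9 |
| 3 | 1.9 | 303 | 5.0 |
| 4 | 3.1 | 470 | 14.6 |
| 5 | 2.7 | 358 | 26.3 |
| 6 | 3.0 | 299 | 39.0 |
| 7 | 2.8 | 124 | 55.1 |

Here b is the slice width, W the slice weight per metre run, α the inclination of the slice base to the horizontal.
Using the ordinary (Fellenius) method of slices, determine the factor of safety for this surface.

Ordinary method of slices: FS = Σ[c'·Δl_i + (W_i cosα_i)·tanφ'] / Σ W_i sinα_i, with Δl_i = b_i / cosα_i.
Slice 1: Δl = 2.9/cos(-10.8°) = 2.952 m; N'_1 = 173·cos(-10.8°) = 169.9; c'Δl = 43.40; W sinα = -32.4
Slice 2: Δl = 1.8/cos(-1.9°) = 1.801 m; N'_2 = 271·cos(-1.9°) = 270.9; c'Δl = 26.47; W sinα = -9.0
Slice 3: Δl = 1.9/cos5.0° = 1.907 m; N'_3 = 303·cos5.0° = 301.8; c'Δl = 28.04; W sinα = 26.4
Slice 4: Δl = 3.1/cos14.6° = 3.203 m; N'_4 = 470·cos14.6° = 454.8; c'Δl = 47.09; W sinα = 118.5
Slice 5: Δl = 2.7/cos26.3° = 3.012 m; N'_5 = 358·cos26.3° = 320.9; c'Δl = 44.27; W sinα = 158.6
Slice 6: Δl = 3.0/cos39.0° = 3.860 m; N'_6 = 299·cos39.0° = 232.4; c'Δl = 56.75; W sinα = 188.2
Slice 7: Δl = 2.8/cos55.1° = 4.894 m; N'_7 = 124·cos55.1° = 70.9; c'Δl = 71.94; W sinα = 101.7
Σc'Δl = 318.0 kN/m; ΣN' = 1821.7 kN/m; ΣW sinα = 552.0 kN/m
Resisting = 318.0 + 1821.7·tan32.9° = 318.0 + 1178.5 = 1496.5 kN/m
FS = 1496.5 / 552.0 = 2.711

FS = 2.71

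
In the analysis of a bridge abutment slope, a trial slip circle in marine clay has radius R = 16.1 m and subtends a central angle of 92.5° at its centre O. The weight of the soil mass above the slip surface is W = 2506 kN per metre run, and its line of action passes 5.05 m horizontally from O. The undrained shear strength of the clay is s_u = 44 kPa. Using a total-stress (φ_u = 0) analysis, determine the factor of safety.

FS = 1.45

Taking moments about the centre O, the resisting moment is provided by the undrained shear strength acting along the arc:
Arc length L_a = R·θ = 16.1·(92.5°·π/180) = 16.1·1.6144 = 25.99 m
M_R = s_u·L_a·R = 44·25.99·16.1 = 18413.0 kN·m/m
M_D = W·d = 2506·5.05 = 12655.3 kN·m/m
FS = M_R / M_D = 18413.0 / 12655.3 = 1.455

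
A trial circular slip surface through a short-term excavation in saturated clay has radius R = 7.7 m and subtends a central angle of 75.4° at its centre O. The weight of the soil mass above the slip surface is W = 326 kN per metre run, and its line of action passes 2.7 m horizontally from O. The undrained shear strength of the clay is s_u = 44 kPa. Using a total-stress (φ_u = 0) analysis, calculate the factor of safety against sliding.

FS = 3.90

Taking moments about the centre O, the resisting moment is provided by the undrained shear strength acting along the arc:
Arc length L_a = R·θ = 7.7·(75.4°·π/180) = 7.7·1.3160 = 10.13 m
M_R = s_u·L_a·R = 44·10.13·7.7 = 3433.1 kN·m/m
M_D = W·d = 326·2.7 = 880.2 kN·m/m
FS = M_R / M_D = 3433.1 / 880.2 = 3.900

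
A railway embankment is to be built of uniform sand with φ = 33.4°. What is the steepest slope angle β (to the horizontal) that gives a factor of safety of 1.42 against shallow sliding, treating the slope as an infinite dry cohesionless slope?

β = 24.9°

For an infinite dry cohesionless slope FS = tanφ/tanβ, so tanβ = tanφ / FS.
tanβ = tan33.4° / 1.42 = 0.6594 / 1.42 = 0.4644
β = arctan(0.4644) = 24.91°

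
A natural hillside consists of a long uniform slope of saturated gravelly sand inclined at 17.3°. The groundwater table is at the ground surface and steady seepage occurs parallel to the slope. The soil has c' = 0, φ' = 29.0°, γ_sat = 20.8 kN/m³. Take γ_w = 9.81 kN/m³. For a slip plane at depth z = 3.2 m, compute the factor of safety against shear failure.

With seepage parallel to the slope and the water table at the surface, the effective normal stress on the slip plane uses the buoyant unit weight γ' = γ_sat − γ_w while the driving shear stress uses γ_sat:
FS = [c' + γ' z cos²β tanφ'] / [γ_sat z sinβ cosβ]
(For c' = 0 this reduces to FS = (γ'/γ_sat)·tanφ'/tanβ.)
γ' = 20.8 − 9.81 = 10.99 kN/m³
Numerator = 0.0 + 10.99·3.2·cos²17.3°·tan29.0° = 0.0 + 10.99·3.2·0.9116·0.5543 = 17.770 kPa
Denominator = 20.8·3.2·sin17.3°·cos17.3° = 20.8·3.2·0.2974·0.9548 = 18.898 kPa
FS = 17.770 / 18.898 = 0.940

FS = 0.94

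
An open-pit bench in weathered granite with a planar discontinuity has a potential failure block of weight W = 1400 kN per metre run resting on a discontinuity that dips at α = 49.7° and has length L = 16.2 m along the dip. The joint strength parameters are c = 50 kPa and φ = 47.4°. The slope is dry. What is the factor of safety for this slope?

Resolving the block weight along and normal to the plane and applying the Mohr–Coulomb strength on the joint:
N' = W cosα = 1400·cos49.7° = 905.5 kN/m
Driving force T = W sinα = 1400·sin49.7° = 1067.7 kN/m
Resisting force R = c·L + N'·tanφ = 50·16.2 + 905.5·tan47.4° = 810.0 + 984.7 = 1794.7 kN/m
FS = R / T = 1794.7 / 1067.7 = 1.681

FS = 1.68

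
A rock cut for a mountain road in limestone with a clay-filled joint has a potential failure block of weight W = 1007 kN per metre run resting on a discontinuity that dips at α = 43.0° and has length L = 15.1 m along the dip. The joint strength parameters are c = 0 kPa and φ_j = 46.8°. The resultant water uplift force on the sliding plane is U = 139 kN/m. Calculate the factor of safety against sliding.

FS = 0.93

Resolving the block weight along and normal to the plane and applying the Mohr–Coulomb strength on the joint:
N' = W cosα − U = 1007·cos43.0° − 139 = 597.5 kN/m
Driving force T = W sinα = 1007·sin43.0° = 686.8 kN/m
Resisting force R = c·L + N'·tanφ_j = 0·15.1 + 597.5·tan46.8° = 0.0 + 636.2 = 636.2 kN/m
FS = R / T = 636.2 / 686.8 = 0.926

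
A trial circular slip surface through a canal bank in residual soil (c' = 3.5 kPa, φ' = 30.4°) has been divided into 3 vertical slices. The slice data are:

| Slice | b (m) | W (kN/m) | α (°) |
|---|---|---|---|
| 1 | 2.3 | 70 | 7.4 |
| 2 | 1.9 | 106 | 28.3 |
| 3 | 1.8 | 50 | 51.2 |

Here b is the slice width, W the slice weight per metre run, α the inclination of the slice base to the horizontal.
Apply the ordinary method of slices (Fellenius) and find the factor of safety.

FS = 1.42

Ordinary method of slices: FS = Σ[c'·Δl_i + (W_i cosα_i)·tanφ'] / Σ W_i sinα_i, with Δl_i = b_i / cosα_i.
Slice 1: Δl = 2.3/cos7.4° = 2.319 m; N'_1 = 70·cos7.4° = 69.4; c'Δl = 8.12; W sinα = 9.0
Slice 2: Δl = 1.9/cos28.3° = 2.158 m; N'_2 = 106·cos28.3° = 93.3; c'Δl = 7.55; W sinα = 50.3
Slice 3: Δl = 1.8/cos51.2° = 2.873 m; N'_3 = 50·cos51.2° = 31.3; c'Δl = 10.05; W sinα = 39.0
Σc'Δl = 25.7 kN/m; ΣN' = 194.1 kN/m; ΣW sinα = 98.2 kN/m
Resisting = 25.7 + 194.1·tan30.4° = 25.7 + 113.9 = 139.6 kN/m
FS = 139.6 / 98.2 = 1.421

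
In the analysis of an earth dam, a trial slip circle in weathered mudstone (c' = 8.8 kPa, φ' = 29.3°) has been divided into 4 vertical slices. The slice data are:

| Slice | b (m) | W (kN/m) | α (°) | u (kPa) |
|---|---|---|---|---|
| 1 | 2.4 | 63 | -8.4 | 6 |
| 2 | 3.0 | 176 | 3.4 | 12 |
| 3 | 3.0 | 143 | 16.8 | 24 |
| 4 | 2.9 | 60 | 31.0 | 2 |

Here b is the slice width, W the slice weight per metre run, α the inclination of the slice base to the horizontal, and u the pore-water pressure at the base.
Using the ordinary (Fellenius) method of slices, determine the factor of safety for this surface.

FS = 3.67

Ordinary method of slices: FS = Σ[c'·Δl_i + (W_i cosα_i − u_i·Δl_i)·tanφ'] / Σ W_i sinα_i, with Δl_i = b_i / cosα_i.
Slice 1: Δl = 2.4/cos(-8.4°) = 2.426 m; N'_1 = 63·cos(-8.4°) − 6·2.426 = 47.8; c'Δl = 21.35; W sinα = -9.2
Slice 2: Δl = 3.0/cos3.4° = 3.005 m; N'_2 = 176·cos3.4° − 12·3.005 = 139.6; c'Δl = 26.45; W sinα = 10.4
Slice 3: Δl = 3.0/cos16.8° = 3.134 m; N'_3 = 143·cos16.8° − 24·3.134 = 61.7; c'Δl = 27.58; W sinα = 41.3
Slice 4: Δl = 2.9/cos31.0° = 3.383 m; N'_4 = 60·cos31.0° − 2·3.383 = 44.7; c'Δl = 29.77; W sinα = 30.9
Σc'Δl = 105.1 kN/m; ΣN' = 293.7 kN/m; ΣW sinα = 73.5 kN/m
Resisting = 105.1 + 293.7·tan29.3° = 105.1 + 164.8 = 270.0 kN/m
FS = 270.0 / 73.5 = 3.675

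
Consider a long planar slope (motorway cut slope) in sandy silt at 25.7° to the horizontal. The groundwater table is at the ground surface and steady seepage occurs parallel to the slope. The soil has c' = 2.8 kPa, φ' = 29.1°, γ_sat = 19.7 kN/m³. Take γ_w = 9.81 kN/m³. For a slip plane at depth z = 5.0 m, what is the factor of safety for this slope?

FS = 0.65

With seepage parallel to the slope and the water table at the surface, the effective normal stress on the slip plane uses the buoyant unit weight γ' = γ_sat − γ_w while the driving shear stress uses γ_sat:
FS = [c' + γ' z cos²β tanφ'] / [γ_sat z sinβ cosβ]
γ' = 19.7 − 9.81 = 9.89 kN/m³
Numerator = 2.8 + 9.89·5.0·cos²25.7°·tan29.1° = 2.8 + 9.89·5.0·0.8119·0.5566 = 25.147 kPa
Denominator = 19.7·5.0·sin25.7°·cos25.7° = 19.7·5.0·0.4337·0.9011 = 38.490 kPa
FS = 25.147 / 38.490 = 0.653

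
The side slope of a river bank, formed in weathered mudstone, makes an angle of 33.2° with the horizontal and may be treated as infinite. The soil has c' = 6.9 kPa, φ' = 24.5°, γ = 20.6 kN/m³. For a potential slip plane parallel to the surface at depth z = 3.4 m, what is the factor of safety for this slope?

For an infinite slope with a slip plane parallel to the surface (no pore pressure): FS = [c' + γz cos²β tanφ'] / [γz sinβ cosβ].
γz = 20.6·3.4 = 70.04 kN/m²
Numerator = 6.9 + 70.04·cos²33.2°·tan24.5° = 6.9 + 70.04·0.7002·0.4557 = 29.249 kPa
Denominator = 70.04·sin33.2°·cos33.2° = 70.04·0.5476·0.8368 = 32.091 kPa
FS = 29.249 / 32.091 = 0.911

FS = 0.91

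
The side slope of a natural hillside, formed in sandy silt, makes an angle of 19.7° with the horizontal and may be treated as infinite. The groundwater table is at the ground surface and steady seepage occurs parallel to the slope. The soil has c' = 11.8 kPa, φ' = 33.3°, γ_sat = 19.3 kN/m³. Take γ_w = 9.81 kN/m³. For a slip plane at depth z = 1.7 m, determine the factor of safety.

FS = 2.04

With seepage parallel to the slope and the water table at the surface, the effective normal stress on the slip plane uses the buoyant unit weight γ' = γ_sat − γ_w while the driving shear stress uses γ_sat:
FS = [c' + γ' z cos²β tanφ'] / [γ_sat z sinβ cosβ]
γ' = 19.3 − 9.81 = 9.49 kN/m³
Numerator = 11.8 + 9.49·1.7·cos²19.7°·tan33.3° = 11.8 + 9.49·1.7·0.8864·0.6569 = 21.193 kPa
Denominator = 19.3·1.7·sin19.7°·cos19.7° = 19.3·1.7·0.3371·0.9415 = 10.413 kPa
FS = 21.193 / 10.413 = 2.035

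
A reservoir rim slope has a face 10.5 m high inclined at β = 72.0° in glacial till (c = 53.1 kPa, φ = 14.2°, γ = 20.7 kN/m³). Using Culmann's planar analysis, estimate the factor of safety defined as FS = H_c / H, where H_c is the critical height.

H_c = (4c/γ) · sinβ cosφ / [1 − cos(β − φ)]
    = (4·53.1/20.7) · sin72.0°·cos14.2° / [1 − cos57.8°]
    = 10.261 · 0.9220 / 0.4671 = 20.25 m
FS = H_c / H = 20.25 / 10.5 = 1.929

FS = 1.93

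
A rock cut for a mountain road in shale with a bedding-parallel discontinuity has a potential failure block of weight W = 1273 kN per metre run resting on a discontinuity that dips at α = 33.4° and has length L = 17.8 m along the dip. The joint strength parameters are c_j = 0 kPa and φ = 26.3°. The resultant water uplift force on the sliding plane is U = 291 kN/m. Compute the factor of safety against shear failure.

Resolving the block weight along and normal to the plane and applying the Mohr–Coulomb strength on the joint:
N' = W cosα − U = 1273·cos33.4° − 291 = 771.8 kN/m
Driving force T = W sinα = 1273·sin33.4° = 700.8 kN/m
Resisting force R = c_j·L + N'·tanφ = 0·17.8 + 771.8·tan26.3° = 0.0 + 381.4 = 381.4 kN/m
FS = R / T = 381.4 / 700.8 = 0.544

FS = 0.54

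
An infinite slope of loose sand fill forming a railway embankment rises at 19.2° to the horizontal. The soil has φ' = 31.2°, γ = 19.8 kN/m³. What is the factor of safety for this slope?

For a dry cohesionless infinite slope the factor of safety is FS = tanφ' / tanβ.
FS = tan31.2° / tan19.2° = 0.6056 / 0.3482 = 1.739

FS = 1.74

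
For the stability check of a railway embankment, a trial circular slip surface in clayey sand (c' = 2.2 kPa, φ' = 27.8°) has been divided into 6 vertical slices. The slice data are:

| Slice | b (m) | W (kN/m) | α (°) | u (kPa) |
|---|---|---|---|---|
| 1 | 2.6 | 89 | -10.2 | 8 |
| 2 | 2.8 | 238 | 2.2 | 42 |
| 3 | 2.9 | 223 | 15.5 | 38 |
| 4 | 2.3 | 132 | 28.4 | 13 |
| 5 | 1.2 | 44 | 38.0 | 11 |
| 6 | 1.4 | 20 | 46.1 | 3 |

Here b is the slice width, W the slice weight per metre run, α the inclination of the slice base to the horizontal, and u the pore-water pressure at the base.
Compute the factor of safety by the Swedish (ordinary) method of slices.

FS = 1.53

Ordinary method of slices: FS = Σ[c'·Δl_i + (W_i cosα_i − u_i·Δl_i)·tanφ'] / Σ W_i sinα_i, with Δl_i = b_i / cosα_i.
Slice 1: Δl = 2.6/cos(-10.2°) = 2.642 m; N'_1 = 89·cos(-10.2°) − 8·2.642 = 66.5; c'Δl = 5.81; W sinα = -15.8
Slice 2: Δl = 2.8/cos2.2° = 2.802 m; N'_2 = 238·cos2.2° − 42·2.802 = 120.1; c'Δl = 6.16; W sinα = 9.1
Slice 3: Δl = 2.9/cos15.5° = 3.009 m; N'_3 = 223·cos15.5° − 38·3.009 = 100.5; c'Δl = 6.62; W sinα = 59.6
Slice 4: Δl = 2.3/cos28.4° = 2.615 m; N'_4 = 132·cos28.4° − 13·2.615 = 82.1; c'Δl = 5.75; W sinα = 62.8
Slice 5: Δl = 1.2/cos38.0° = 1.523 m; N'_5 = 44·cos38.0° − 11·1.523 = 17.9; c'Δl = 3.35; W sinα = 27.1
Slice 6: Δl = 1.4/cos46.1° = 2.019 m; N'_6 = 20·cos46.1° − 3·2.019 = 7.8; c'Δl = 4.44; W sinα = 14.4
Σc'Δl = 32.1 kN/m; ΣN' = 395.0 kN/m; ΣW sinα = 157.3 kN/m
Resisting = 32.1 + 395.0·tan27.8° = 32.1 + 208.3 = 240.4 kN/m
FS = 240.4 / 157.3 = 1.529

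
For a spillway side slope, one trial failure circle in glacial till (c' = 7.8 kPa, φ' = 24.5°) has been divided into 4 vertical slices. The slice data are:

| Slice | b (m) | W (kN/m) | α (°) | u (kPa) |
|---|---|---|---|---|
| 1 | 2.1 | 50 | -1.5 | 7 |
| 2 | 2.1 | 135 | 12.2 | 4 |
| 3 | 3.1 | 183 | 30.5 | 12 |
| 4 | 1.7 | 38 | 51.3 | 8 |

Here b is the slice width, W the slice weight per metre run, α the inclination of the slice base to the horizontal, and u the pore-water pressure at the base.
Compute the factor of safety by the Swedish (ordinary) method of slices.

Ordinary method of slices: FS = Σ[c'·Δl_i + (W_i cosα_i − u_i·Δl_i)·tanφ'] / Σ W_i sinα_i, with Δl_i = b_i / cosα_i.
Slice 1: Δl = 2.1/cos(-1.5°) = 2.101 m; N'_1 = 50·cos(-1.5°) − 7·2.101 = 35.3; c'Δl = 16.39; W sinα = -1.3
Slice 2: Δl = 2.1/cos12.2° = 2.149 m; N'_2 = 135·cos12.2° − 4·2.149 = 123.4; c'Δl = 16.76; W sinα = 28.5
Slice 3: Δl = 3.1/cos30.5° = 3.598 m; N'_3 = 183·cos30.5° − 12·3.598 = 114.5; c'Δl = 28.06; W sinα = 92.9
Slice 4: Δl = 1.7/cos51.3° = 2.719 m; N'_4 = 38·cos51.3° − 8·2.719 = 2.0; c'Δl = 21.21; W sinα = 29.7
Σc'Δl = 82.4 kN/m; ΣN' = 275.1 kN/m; ΣW sinα = 149.8 kN/m
Resisting = 82.4 + 275.1·tan24.5° = 82.4 + 125.4 = 207.8 kN/m
FS = 207.8 / 149.8 = 1.388

FS = 1.39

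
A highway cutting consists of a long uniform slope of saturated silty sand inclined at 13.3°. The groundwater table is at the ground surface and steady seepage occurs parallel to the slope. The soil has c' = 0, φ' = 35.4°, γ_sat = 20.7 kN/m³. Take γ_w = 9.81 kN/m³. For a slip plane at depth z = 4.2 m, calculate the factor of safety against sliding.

FS = 1.58

With seepage parallel to the slope and the water table at the surface, the effective normal stress on the slip plane uses the buoyant unit weight γ' = γ_sat − γ_w while the driving shear stress uses γ_sat:
FS = [c' + γ' z cos²β tanφ'] / [γ_sat z sinβ cosβ]
(For c' = 0 this reduces to FS = (γ'/γ_sat)·tanφ'/tanβ.)
γ' = 20.7 − 9.81 = 10.89 kN/m³
Numerator = 0.0 + 10.89·4.2·cos²13.3°·tan35.4° = 0.0 + 10.89·4.2·0.9471·0.7107 = 30.784 kPa
Denominator = 20.7·4.2·sin13.3°·cos13.3° = 20.7·4.2·0.2300·0.9732 = 19.464 kPa
FS = 30.784 / 19.464 = 1.582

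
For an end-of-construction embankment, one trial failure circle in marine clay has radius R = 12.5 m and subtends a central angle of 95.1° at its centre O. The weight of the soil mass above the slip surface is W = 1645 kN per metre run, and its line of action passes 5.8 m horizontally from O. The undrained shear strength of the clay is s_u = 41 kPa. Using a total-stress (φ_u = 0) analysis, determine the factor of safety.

Taking moments about the centre O, the resisting moment is provided by the undrained shear strength acting along the arc:
Arc length L_a = R·θ = 12.5·(95.1°·π/180) = 12.5·1.6598 = 20.75 m
M_R = s_u·L_a·R = 41·20.75·12.5 = 10633.1 kN·m/m
M_D = W·d = 1645·5.8 = 9541.0 kN·m/m
FS = M_R / M_D = 10633.1 / 9541.0 = 1.114

FS = 1.11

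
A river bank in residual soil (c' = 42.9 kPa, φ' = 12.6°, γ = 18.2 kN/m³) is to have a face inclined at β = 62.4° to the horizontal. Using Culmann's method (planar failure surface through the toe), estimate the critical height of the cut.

Culmann's analysis gives the critical failure plane at α_cr = (β + φ')/2 = (62.4 + 12.6)/2 = 37.5°, and the critical height
H_c = (4c'/γ) · sinβ cosφ' / [1 − cos(β − φ')]
    = (4·42.9/18.2) · sin62.4°·cos12.6° / [1 − cos(49.8°)]
    = 9.429 · 0.8862·0.9759 / [1 − 0.6455]
    = 9.429 · 0.8649 / 0.3545
    = 23.00 m

H_c = 23.00 m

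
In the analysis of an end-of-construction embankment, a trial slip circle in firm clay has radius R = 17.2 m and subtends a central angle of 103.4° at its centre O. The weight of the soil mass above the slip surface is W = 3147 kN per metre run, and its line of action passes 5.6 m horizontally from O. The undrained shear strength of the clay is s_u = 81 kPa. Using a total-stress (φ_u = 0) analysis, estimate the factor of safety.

FS = 2.45

Taking moments about the centre O, the resisting moment is provided by the undrained shear strength acting along the arc:
Arc length L_a = R·θ = 17.2·(103.4°·π/180) = 17.2·1.8047 = 31.04 m
M_R = s_u·L_a·R = 81·31.04·17.2 = 43245.4 kN·m/m
M_D = W·d = 3147·5.6 = 17623.2 kN·m/m
FS = M_R / M_D = 43245.4 / 17623.2 = 2.454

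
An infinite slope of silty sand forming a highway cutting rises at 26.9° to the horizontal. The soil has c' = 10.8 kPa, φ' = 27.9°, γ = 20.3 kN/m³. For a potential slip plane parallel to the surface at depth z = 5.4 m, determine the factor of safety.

FS = 1.29

For an infinite slope with a slip plane parallel to the surface (no pore pressure): FS = [c' + γz cos²β tanφ'] / [γz sinβ cosβ].
γz = 20.3·5.4 = 109.62 kN/m²
Numerator = 10.8 + 109.62·cos²26.9°·tan27.9° = 10.8 + 109.62·0.7953·0.5295 = 56.960 kPa
Denominator = 109.62·sin26.9°·cos26.9° = 109.62·0.4524·0.8918 = 44.229 kPa
FS = 56.960 / 44.229 = 1.288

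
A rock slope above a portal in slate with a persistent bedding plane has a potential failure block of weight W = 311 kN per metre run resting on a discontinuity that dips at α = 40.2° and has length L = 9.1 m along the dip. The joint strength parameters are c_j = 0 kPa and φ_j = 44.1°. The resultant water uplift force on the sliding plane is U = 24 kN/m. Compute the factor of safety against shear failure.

FS = 1.03

Resolving the block weight along and normal to the plane and applying the Mohr–Coulomb strength on the joint:
N' = W cosα − U = 311·cos40.2° − 24 = 213.5 kN/m
Driving force T = W sinα = 311·sin40.2° = 200.7 kN/m
Resisting force R = c_j·L + N'·tanφ_j = 0·9.1 + 213.5·tan44.1° = 0.0 + 206.9 = 206.9 kN/m
FS = R / T = 206.9 / 200.7 = 1.031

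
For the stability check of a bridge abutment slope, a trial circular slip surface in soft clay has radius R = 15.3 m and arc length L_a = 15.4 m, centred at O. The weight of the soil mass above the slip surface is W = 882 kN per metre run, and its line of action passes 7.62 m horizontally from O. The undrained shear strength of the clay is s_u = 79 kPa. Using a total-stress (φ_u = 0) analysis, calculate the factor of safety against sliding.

Taking moments about the centre O, the resisting moment is provided by the undrained shear strength acting along the arc:
M_R = s_u·L_a·R = 79·15.40·15.3 = 18614.0 kN·m/m
M_D = W·d = 882·7.62 = 6720.8 kN·m/m
FS = M_R / M_D = 18614.0 / 6720.8 = 2.770

FS = 2.77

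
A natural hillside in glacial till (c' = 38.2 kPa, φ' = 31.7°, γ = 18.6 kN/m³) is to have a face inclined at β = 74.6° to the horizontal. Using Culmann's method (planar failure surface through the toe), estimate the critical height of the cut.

Culmann's analysis gives the critical failure plane at α_cr = (β + φ')/2 = (74.6 + 31.7)/2 = 53.1°, and the critical height
H_c = (4c'/γ) · sinβ cosφ' / [1 − cos(β − φ')]
    = (4·38.2/18.6) · sin74.6°·cos31.7° / [1 − cos(42.9°)]
    = 8.215 · 0.9641·0.8508 / [1 − 0.7325]
    = 8.215 · 0.8203 / 0.2675
    = 25.19 m

H_c = 25.19 m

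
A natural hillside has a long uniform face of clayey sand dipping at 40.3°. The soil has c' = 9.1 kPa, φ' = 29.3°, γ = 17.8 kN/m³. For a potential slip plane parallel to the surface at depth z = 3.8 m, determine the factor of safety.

For an infinite slope with a slip plane parallel to the surface (no pore pressure): FS = [c' + γz cos²β tanφ'] / [γz sinβ cosβ].
γz = 17.8·3.8 = 67.64 kN/m²
Numerator = 9.1 + 67.64·cos²40.3°·tan29.3° = 9.1 + 67.64·0.5817·0.5612 = 31.179 kPa
Denominator = 67.64·sin40.3°·cos40.3° = 67.64·0.6468·0.7627 = 33.366 kPa
FS = 31.179 / 33.366 = 0.934

FS = 0.93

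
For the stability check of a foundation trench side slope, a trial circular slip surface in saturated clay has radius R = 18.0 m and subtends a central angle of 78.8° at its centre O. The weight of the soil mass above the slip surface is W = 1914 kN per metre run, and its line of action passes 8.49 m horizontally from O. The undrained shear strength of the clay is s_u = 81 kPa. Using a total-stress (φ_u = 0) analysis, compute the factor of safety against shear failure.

FS = 2.22

Taking moments about the centre O, the resisting moment is provided by the undrained shear strength acting along the arc:
Arc length L_a = R·θ = 18.0·(78.8°·π/180) = 18.0·1.3753 = 24.76 m
M_R = s_u·L_a·R = 81·24.76·18.0 = 36093.9 kN·m/m
M_D = W·d = 1914·8.49 = 16249.9 kN·m/m
FS = M_R / M_D = 36093.9 / 16249.9 = 2.221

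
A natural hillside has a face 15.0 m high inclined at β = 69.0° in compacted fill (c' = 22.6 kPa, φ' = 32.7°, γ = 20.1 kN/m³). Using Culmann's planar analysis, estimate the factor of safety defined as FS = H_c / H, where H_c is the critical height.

H_c = (4c'/γ) · sinβ cosφ' / [1 − cos(β − φ')]
    = (4·22.6/20.1) · sin69.0°·cos32.7° / [1 − cos36.3°]
    = 4.498 · 0.7856 / 0.1941 = 18.21 m
FS = H_c / H = 18.21 / 15.0 = 1.214

FS = 1.21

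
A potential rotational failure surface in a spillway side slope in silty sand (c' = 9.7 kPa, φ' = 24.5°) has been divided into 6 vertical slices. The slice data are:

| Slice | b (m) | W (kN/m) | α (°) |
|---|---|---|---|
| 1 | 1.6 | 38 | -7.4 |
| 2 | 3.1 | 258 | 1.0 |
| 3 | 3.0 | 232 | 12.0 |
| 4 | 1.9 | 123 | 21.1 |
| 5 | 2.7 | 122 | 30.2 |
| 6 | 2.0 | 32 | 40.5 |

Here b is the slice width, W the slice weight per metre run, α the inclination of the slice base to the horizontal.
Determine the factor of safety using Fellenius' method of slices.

Ordinary method of slices: FS = Σ[c'·Δl_i + (W_i cosα_i)·tanφ'] / Σ W_i sinα_i, with Δl_i = b_i / cosα_i.
Slice 1: Δl = 1.6/cos(-7.4°) = 1.613 m; N'_1 = 38·cos(-7.4°) = 37.7; c'Δl = 15.65; W sinα = -4.9
Slice 2: Δl = 3.1/cos1.0° = 3.100 m; N'_2 = 258·cos1.0° = 258.0; c'Δl = 30.07; W sinα = 4.5
Slice 3: Δl = 3.0/cos12.0° = 3.067 m; N'_3 = 232·cos12.0° = 226.9; c'Δl = 29.75; W sinα = 48.2
Slice 4: Δl = 1.9/cos21.1° = 2.037 m; N'_4 = 123·cos21.1° = 114.8; c'Δl = 19.75; W sinα = 44.3
Slice 5: Δl = 2.7/cos30.2° = 3.124 m; N'_5 = 122·cos30.2° = 105.4; c'Δl = 30.30; W sinα = 61.4
Slice 6: Δl = 2.0/cos40.5° = 2.630 m; N'_6 = 32·cos40.5° = 24.3; c'Δl = 25.51; W sinα = 20.8
Σc'Δl = 151.0 kN/m; ΣN' = 767.1 kN/m; ΣW sinα = 174.3 kN/m
Resisting = 151.0 + 767.1·tan24.5° = 151.0 + 349.6 = 500.6 kN/m
FS = 500.6 / 174.3 = 2.873

FS = 2.87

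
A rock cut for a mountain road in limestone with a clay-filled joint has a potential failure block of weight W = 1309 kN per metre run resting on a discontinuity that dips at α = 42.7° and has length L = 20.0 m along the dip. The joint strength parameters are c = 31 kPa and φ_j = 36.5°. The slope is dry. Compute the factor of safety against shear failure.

Resolving the block weight along and normal to the plane and applying the Mohr–Coulomb strength on the joint:
N' = W cosα = 1309·cos42.7° = 962.0 kN/m
Driving force T = W sinα = 1309·sin42.7° = 887.7 kN/m
Resisting force R = c·L + N'·tanφ_j = 31·20.0 + 962.0·tan36.5° = 620.0 + 711.8 = 1331.8 kN/m
FS = R / T = 1331.8 / 887.7 = 1.500

FS = 1.50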